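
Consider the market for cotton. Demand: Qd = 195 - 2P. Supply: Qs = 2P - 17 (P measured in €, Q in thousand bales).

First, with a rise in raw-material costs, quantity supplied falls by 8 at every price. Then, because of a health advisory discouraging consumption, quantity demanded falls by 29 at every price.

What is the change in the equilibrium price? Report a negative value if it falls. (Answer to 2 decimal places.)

-5.25

Solve the original market: 195 - 2P = 2P - 17, hence P = 53 and Q = 89.
With the change applied: demand Qd = 166 - 2P, supply Qs = 2P - 25.
New equilibrium: 166 - 2P = 2P - 25 ⇒ 191 = 4P ⇒ P = 47.75, Q = 70.5.
ΔP = 47.75 − 53 = -5.25.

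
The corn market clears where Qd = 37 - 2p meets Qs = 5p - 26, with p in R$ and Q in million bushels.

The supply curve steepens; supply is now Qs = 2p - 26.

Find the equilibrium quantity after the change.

5.5

Before the shock: 37 - 2p = 5p - 26 ⇒ 63 = 7p ⇒ p = 9, Q = 19.
The new curves are Qd = 37 - 2p (demand) and Qs = 2p - 26 (supply).
Clearing the new market: 37 - 2p = 2p - 26, so p = 15.75 and Q = 5.5.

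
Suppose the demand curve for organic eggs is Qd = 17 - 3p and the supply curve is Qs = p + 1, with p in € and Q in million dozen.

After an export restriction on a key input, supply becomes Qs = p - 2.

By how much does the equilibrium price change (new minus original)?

Original equilibrium: 17 - 3p = p + 1 gives 16 = 4p, so p = 4 and Q = 5.
The shock moves the curves to Qd = 17 - 3p and Qs = p - 2.
Setting them equal: 17 - 3p = p - 2 → 19 = 4p, so p = 4.75 and Q = 2.75.
Δp = 4.75 − 4 = +0.75.

+0.75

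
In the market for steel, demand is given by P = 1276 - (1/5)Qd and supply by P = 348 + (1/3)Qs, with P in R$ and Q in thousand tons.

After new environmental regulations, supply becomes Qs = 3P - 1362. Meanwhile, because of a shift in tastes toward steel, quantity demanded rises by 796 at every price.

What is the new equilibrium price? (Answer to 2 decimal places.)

Before the shock: 6380 - 5P = 3P - 1044 ⇒ 7424 = 8P ⇒ P = 928, Q = 1740.
With the change applied: demand Qd = 7176 - 5P, supply Qs = 3P - 1362.
New equilibrium: 7176 - 5P = 3P - 1362 ⇒ 8538 = 8P ⇒ P = 1067.25, Q = 1839.75.

1067.25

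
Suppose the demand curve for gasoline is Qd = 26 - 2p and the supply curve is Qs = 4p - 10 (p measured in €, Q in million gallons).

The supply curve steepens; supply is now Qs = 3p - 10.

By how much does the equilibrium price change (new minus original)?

+1.2

Initially, 26 - 2p = 4p - 10, so 36 = 6p and p = 6, Q = 14.
The new curves are Qd = 26 - 2p (demand) and Qs = 3p - 10 (supply).
Clearing the new market: 26 - 2p = 3p - 10, so p = 7.2 and Q = 11.6.
Δp = 7.2 − 6 = +1.2.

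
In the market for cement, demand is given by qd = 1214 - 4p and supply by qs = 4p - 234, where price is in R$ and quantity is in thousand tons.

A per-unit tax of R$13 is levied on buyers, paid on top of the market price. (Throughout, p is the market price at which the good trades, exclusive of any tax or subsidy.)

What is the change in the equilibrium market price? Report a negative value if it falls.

Original equilibrium: 1214 - 4p = 4p - 234 gives 1448 = 8p, so p = 181 and q = 490.
Since buyers pay the price plus the tax, the effective demand curve becomes qd = 1162 - 4p.
Equate the new curves: 1162 - 4p = 4p - 234, giving 1396 = 8p, p = 174.5, q = 464.
Δp = 174.5 − 181 = -6.5.

-6.5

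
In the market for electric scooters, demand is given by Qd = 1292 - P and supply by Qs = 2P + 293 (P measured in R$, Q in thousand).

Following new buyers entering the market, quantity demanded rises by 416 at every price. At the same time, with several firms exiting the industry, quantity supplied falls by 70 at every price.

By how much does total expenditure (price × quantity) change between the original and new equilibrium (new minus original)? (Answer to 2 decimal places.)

+281088.00

Initially, 1292 - P = 2P + 293, so 999 = 3P and P = 333, Q = 959.
After the shift, demand is Qd = 1708 - P and supply is Qs = 2P + 223.
Equate the new curves: 1708 - P = 2P + 223, giving 1485 = 3P, P = 495, Q = 1213.
Expenditure moves from 333×959 = 319347 to 495×1213 = 600435; change = +281088.00.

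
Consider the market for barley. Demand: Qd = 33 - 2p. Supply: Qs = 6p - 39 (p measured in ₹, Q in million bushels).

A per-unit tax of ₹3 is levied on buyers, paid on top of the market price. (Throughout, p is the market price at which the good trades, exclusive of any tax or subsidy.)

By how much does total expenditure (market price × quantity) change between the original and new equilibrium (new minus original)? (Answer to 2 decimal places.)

-48.38

Solve the original market: 33 - 2p = 6p - 39, hence p = 9 and Q = 15.
Since buyers pay the price plus the tax, the effective demand curve becomes Qd = 27 - 2p.
Equate the new curves: 27 - 2p = 6p - 39, giving 66 = 8p, p = 8.25, Q = 10.5.
Expenditure moves from 9×15 = 135 to 8.25×10.5 = 86.625; change = -48.38.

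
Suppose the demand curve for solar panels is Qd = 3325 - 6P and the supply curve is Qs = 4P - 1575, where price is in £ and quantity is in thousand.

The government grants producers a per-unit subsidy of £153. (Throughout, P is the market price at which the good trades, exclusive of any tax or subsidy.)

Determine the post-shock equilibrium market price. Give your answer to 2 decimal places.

Initially, 3325 - 6P = 4P - 1575, so 4900 = 10P and P = 490, Q = 385.
Since sellers receive the price plus the subsidy, the effective supply curve becomes Qs = 4P - 963.
New equilibrium: 3325 - 6P = 4P - 963 ⇒ 4288 = 10P ⇒ P = 428.8, Q = 752.2.

428.80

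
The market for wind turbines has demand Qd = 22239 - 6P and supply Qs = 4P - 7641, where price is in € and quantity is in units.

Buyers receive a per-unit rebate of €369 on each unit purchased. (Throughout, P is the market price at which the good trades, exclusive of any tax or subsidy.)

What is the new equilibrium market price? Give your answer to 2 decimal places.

Solve the original market: 22239 - 6P = 4P - 7641, hence P = 2988 and Q = 4311.
Since buyers' out-of-pocket price is the market price minus the rebate, the effective demand curve becomes Qd = 24453 - 6P.
Setting them equal: 24453 - 6P = 4P - 7641 → 32094 = 10P, so P = 3209.4 and Q = 5196.6.

3209.40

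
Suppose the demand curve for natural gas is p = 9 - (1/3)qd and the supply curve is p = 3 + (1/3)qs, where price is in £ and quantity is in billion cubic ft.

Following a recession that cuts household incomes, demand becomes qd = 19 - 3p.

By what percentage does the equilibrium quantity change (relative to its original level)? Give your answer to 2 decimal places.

-44.44

Before the shock: 27 - 3p = 3p - 9 ⇒ 36 = 6p ⇒ p = 6, q = 9.
With the change applied: demand qd = 19 - 3p, supply qs = 3p - 9.
New equilibrium: 19 - 3p = 3p - 9 ⇒ 28 = 6p ⇒ p = 14/3 ≈ 4.6667, q = 5.
%Δq = (5 − 9) / 9 × 100 = -44.44%.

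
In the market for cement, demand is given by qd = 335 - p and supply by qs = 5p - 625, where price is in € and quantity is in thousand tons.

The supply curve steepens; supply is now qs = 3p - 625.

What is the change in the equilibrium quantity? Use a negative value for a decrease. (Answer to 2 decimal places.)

Original equilibrium: 335 - p = 5p - 625 gives 960 = 6p, so p = 160 and q = 175.
The shock moves the curves to qd = 335 - p and qs = 3p - 625.
Clearing the new market: 335 - p = 3p - 625, so p = 240 and q = 95.
Δq = 95 − 175 = -80.00.

-80.00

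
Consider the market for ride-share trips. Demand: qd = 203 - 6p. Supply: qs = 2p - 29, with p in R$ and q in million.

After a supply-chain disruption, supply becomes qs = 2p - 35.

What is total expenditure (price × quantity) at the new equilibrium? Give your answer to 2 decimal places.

Before the shock: 203 - 6p = 2p - 29 ⇒ 232 = 8p ⇒ p = 29, q = 29.
After the shift, demand is qd = 203 - 6p and supply is qs = 2p - 35.
New equilibrium: 203 - 6p = 2p - 35 ⇒ 238 = 8p ⇒ p = 29.75, q = 24.5.
New expenditure = 29.75 × 24.5 = 728.88.

728.88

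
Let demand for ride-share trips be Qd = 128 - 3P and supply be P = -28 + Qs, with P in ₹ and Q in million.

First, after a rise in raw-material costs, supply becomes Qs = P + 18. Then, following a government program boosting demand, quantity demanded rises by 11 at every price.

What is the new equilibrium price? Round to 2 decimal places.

30.25

Initially, 128 - 3P = P + 28, so 100 = 4P and P = 25, Q = 53.
With the change applied: demand Qd = 139 - 3P, supply Qs = P + 18.
New equilibrium: 139 - 3P = P + 18 ⇒ 121 = 4P ⇒ P = 30.25, Q = 48.25.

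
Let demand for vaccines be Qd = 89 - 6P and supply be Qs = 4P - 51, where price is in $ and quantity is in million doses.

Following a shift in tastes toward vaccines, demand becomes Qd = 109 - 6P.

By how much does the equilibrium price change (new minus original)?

Solve the original market: 89 - 6P = 4P - 51, hence P = 14 and Q = 5.
The new curves are Qd = 109 - 6P (demand) and Qs = 4P - 51 (supply).
Equate the new curves: 109 - 6P = 4P - 51, giving 160 = 10P, P = 16, Q = 13.
ΔP = 16 − 14 = +2.

+2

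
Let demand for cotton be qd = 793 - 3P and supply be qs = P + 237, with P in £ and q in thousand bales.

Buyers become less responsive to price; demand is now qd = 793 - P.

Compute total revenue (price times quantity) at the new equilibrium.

143170

Initially, 793 - 3P = P + 237, so 556 = 4P and P = 139, q = 376.
The new curves are qd = 793 - P (demand) and qs = P + 237 (supply).
New equilibrium: 793 - P = P + 237 ⇒ 556 = 2P ⇒ P = 278, q = 515.
New expenditure = 278 × 515 = 143170.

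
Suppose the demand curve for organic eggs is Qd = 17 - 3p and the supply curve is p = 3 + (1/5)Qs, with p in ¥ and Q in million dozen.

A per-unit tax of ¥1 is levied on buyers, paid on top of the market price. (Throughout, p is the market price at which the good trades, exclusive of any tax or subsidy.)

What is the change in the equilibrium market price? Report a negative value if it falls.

-0.375

Initially, 17 - 3p = 5p - 15, so 32 = 8p and p = 4, Q = 5.
Since buyers pay the price plus the tax, the effective demand curve becomes Qd = 14 - 3p.
Clearing the new market: 14 - 3p = 5p - 15, so p = 3.625 and Q = 3.125.
Δp = 3.625 − 4 = -0.375.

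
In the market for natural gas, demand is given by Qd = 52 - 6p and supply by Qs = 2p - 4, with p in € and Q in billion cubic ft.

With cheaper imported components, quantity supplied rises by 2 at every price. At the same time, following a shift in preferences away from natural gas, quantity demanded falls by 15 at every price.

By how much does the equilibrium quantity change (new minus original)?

-2.25

Solve the original market: 52 - 6p = 2p - 4, hence p = 7 and Q = 10.
The shock moves the curves to Qd = 37 - 6p and Qs = 2p - 2.
Setting them equal: 37 - 6p = 2p - 2 → 39 = 8p, so p = 4.875 and Q = 7.75.
ΔQ = 7.75 − 10 = -2.25.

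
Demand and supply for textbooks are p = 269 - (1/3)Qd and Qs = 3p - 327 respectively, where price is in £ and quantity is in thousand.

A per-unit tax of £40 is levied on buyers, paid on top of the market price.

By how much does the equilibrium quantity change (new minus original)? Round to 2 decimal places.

Initially, 807 - 3p = 3p - 327, so 1134 = 6p and p = 189, Q = 240.
Since buyers pay the price plus the tax, the effective demand curve becomes Qd = 687 - 3p.
Equate the new curves: 687 - 3p = 3p - 327, giving 1014 = 6p, p = 169, Q = 180.
ΔQ = 180 − 240 = -60.00.

-60.00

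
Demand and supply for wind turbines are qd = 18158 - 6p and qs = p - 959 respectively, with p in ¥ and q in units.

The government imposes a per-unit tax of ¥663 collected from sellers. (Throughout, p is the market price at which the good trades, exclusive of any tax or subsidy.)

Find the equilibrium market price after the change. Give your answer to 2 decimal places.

Solve the original market: 18158 - 6p = p - 959, hence p = 2731 and q = 1772.
Since sellers keep the price net of the tax, the effective supply curve becomes qs = p - 1622.
Clearing the new market: 18158 - 6p = p - 1622, so p = 19780/7 ≈ 2825.7143 and q = 8426/7 ≈ 1203.7143.

2825.71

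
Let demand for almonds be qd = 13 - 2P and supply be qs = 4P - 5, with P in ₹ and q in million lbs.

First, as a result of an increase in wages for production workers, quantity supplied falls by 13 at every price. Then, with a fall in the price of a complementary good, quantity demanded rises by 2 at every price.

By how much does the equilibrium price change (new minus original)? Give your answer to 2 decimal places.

+2.50

Solve the original market: 13 - 2P = 4P - 5, hence P = 3 and q = 7.
The shock moves the curves to qd = 15 - 2P and qs = 4P - 18.
New equilibrium: 15 - 2P = 4P - 18 ⇒ 33 = 6P ⇒ P = 5.5, q = 4.
ΔP = 5.5 − 3 = +2.50.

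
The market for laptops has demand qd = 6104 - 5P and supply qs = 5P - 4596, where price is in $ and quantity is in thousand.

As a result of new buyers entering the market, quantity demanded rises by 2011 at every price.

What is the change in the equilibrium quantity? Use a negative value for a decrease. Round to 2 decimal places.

Solve the original market: 6104 - 5P = 5P - 4596, hence P = 1070 and q = 754.
The new curves are qd = 8115 - 5P (demand) and qs = 5P - 4596 (supply).
New equilibrium: 8115 - 5P = 5P - 4596 ⇒ 12711 = 10P ⇒ P = 1271.1, q = 1759.5.
Δq = 1759.5 − 754 = +1005.50.

+1005.50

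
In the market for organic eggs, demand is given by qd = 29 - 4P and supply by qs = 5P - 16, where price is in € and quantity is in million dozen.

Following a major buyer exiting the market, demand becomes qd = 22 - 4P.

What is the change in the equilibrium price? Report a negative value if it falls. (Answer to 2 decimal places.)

Solve the original market: 29 - 4P = 5P - 16, hence P = 5 and q = 9.
After the shift, demand is qd = 22 - 4P and supply is qs = 5P - 16.
Setting them equal: 22 - 4P = 5P - 16 → 38 = 9P, so P = 38/9 ≈ 4.2222 and q = 46/9 ≈ 5.1111.
ΔP = 4.2222 − 5 = -0.78.

-0.78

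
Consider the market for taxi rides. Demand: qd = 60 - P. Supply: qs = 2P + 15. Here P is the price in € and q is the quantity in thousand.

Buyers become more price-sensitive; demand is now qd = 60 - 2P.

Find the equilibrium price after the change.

11.25

Solve the original market: 60 - P = 2P + 15, hence P = 15 and q = 45.
The new curves are qd = 60 - 2P (demand) and qs = 2P + 15 (supply).
Clearing the new market: 60 - 2P = 2P + 15, so P = 11.25 and q = 37.5.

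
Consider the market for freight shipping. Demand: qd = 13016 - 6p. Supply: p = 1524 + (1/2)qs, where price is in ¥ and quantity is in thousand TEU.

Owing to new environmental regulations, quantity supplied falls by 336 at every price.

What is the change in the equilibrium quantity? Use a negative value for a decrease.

Before the shock: 13016 - 6p = 2p - 3048 ⇒ 16064 = 8p ⇒ p = 2008, q = 968.
With the change applied: demand qd = 13016 - 6p, supply qs = 2p - 3384.
Equate the new curves: 13016 - 6p = 2p - 3384, giving 16400 = 8p, p = 2050, q = 716.
Δq = 716 − 968 = -252.

-252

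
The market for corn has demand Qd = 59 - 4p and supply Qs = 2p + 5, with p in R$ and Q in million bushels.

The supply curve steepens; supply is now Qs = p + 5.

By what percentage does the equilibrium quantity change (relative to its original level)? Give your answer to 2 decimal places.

-31.30

Original equilibrium: 59 - 4p = 2p + 5 gives 54 = 6p, so p = 9 and Q = 23.
The shock moves the curves to Qd = 59 - 4p and Qs = p + 5.
Setting them equal: 59 - 4p = p + 5 → 54 = 5p, so p = 10.8 and Q = 15.8.
%ΔQ = (15.8 − 23) / 23 × 100 = -31.30%.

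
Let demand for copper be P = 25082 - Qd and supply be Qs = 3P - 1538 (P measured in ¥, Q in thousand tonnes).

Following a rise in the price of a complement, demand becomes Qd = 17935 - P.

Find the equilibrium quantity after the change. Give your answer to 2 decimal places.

Before the shock: 25082 - P = 3P - 1538 ⇒ 26620 = 4P ⇒ P = 6655, Q = 18427.
After the shift, demand is Qd = 17935 - P and supply is Qs = 3P - 1538.
Setting them equal: 17935 - P = 3P - 1538 → 19473 = 4P, so P = 4868.25 and Q = 13066.75.

13066.75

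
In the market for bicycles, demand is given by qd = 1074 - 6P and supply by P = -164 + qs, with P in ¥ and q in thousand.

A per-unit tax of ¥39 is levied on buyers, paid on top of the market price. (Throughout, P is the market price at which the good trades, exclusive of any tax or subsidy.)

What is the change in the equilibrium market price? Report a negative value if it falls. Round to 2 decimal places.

Initially, 1074 - 6P = P + 164, so 910 = 7P and P = 130, q = 294.
Since buyers pay the price plus the tax, the effective demand curve becomes qd = 840 - 6P.
New equilibrium: 840 - 6P = P + 164 ⇒ 676 = 7P ⇒ P = 676/7 ≈ 96.5714, q = 1824/7 ≈ 260.5714.
ΔP = 96.5714 − 130 = -33.43.

-33.43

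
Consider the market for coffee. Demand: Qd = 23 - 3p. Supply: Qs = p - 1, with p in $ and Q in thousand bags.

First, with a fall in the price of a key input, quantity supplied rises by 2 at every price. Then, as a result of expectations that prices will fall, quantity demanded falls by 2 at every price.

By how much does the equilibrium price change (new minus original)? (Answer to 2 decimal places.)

-1.00

Original equilibrium: 23 - 3p = p - 1 gives 24 = 4p, so p = 6 and Q = 5.
With the change applied: demand Qd = 21 - 3p, supply Qs = p + 1.
Equate the new curves: 21 - 3p = p + 1, giving 20 = 4p, p = 5, Q = 6.
Δp = 5 − 6 = -1.00.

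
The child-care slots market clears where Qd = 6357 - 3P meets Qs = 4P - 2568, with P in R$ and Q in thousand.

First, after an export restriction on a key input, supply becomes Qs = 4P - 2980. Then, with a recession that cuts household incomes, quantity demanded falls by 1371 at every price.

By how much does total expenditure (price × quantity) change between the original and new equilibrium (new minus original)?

-1439364

Initially, 6357 - 3P = 4P - 2568, so 8925 = 7P and P = 1275, Q = 2532.
With the change applied: demand Qd = 4986 - 3P, supply Qs = 4P - 2980.
Clearing the new market: 4986 - 3P = 4P - 2980, so P = 1138 and Q = 1572.
Expenditure moves from 1275×2532 = 3228300 to 1138×1572 = 1788936; change = -1439364.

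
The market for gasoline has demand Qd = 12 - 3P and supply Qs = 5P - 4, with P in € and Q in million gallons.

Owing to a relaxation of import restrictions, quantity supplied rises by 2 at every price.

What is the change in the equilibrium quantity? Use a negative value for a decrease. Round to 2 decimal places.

+0.75

Initially, 12 - 3P = 5P - 4, so 16 = 8P and P = 2, Q = 6.
The new curves are Qd = 12 - 3P (demand) and Qs = 5P - 2 (supply).
Setting them equal: 12 - 3P = 5P - 2 → 14 = 8P, so P = 1.75 and Q = 6.75.
ΔQ = 6.75 − 6 = +0.75.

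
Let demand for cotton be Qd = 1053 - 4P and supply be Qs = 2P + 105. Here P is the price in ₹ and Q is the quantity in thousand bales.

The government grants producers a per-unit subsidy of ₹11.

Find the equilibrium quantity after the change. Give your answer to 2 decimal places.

435.67

Before the shock: 1053 - 4P = 2P + 105 ⇒ 948 = 6P ⇒ P = 158, Q = 421.
Since sellers receive the price plus the subsidy, the effective supply curve becomes Qs = 2P + 127.
Equate the new curves: 1053 - 4P = 2P + 127, giving 926 = 6P, P = 463/3 ≈ 154.3333, Q = 1307/3 ≈ 435.6667.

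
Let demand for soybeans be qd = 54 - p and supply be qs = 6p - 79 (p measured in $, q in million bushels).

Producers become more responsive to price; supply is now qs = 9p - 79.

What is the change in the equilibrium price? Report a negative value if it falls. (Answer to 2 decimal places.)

Before the shock: 54 - p = 6p - 79 ⇒ 133 = 7p ⇒ p = 19, q = 35.
With the change applied: demand qd = 54 - p, supply qs = 9p - 79.
Clearing the new market: 54 - p = 9p - 79, so p = 13.3 and q = 40.7.
Δp = 13.3 − 19 = -5.70.

-5.70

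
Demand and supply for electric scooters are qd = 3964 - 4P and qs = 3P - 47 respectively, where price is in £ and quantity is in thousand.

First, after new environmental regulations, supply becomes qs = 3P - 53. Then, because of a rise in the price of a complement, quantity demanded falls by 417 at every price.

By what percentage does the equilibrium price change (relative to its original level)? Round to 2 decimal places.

Original equilibrium: 3964 - 4P = 3P - 47 gives 4011 = 7P, so P = 573 and q = 1672.
The shock moves the curves to qd = 3547 - 4P and qs = 3P - 53.
Setting them equal: 3547 - 4P = 3P - 53 → 3600 = 7P, so P = 3600/7 ≈ 514.2857 and q = 10429/7 ≈ 1489.8571.
%ΔP = (514.2857 − 573) / 573 × 100 = -10.25%.

-10.25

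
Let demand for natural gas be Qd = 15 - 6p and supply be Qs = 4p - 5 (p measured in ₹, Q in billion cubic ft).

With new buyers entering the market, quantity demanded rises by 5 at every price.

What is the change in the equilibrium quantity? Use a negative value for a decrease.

Initially, 15 - 6p = 4p - 5, so 20 = 10p and p = 2, Q = 3.
The new curves are Qd = 20 - 6p (demand) and Qs = 4p - 5 (supply).
Clearing the new market: 20 - 6p = 4p - 5, so p = 2.5 and Q = 5.
ΔQ = 5 − 3 = +2.

+2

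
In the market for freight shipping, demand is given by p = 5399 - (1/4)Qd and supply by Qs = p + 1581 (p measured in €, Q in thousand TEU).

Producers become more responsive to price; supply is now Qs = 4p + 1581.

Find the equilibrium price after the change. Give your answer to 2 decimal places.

Original equilibrium: 21596 - 4p = p + 1581 gives 20015 = 5p, so p = 4003 and Q = 5584.
After the shift, demand is Qd = 21596 - 4p and supply is Qs = 4p + 1581.
New equilibrium: 21596 - 4p = 4p + 1581 ⇒ 20015 = 8p ⇒ p = 2501.875, Q = 11588.5.

2501.88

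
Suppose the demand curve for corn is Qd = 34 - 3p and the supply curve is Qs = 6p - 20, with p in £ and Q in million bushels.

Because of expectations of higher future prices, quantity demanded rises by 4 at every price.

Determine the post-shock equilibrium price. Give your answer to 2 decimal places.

Initially, 34 - 3p = 6p - 20, so 54 = 9p and p = 6, Q = 16.
The shock moves the curves to Qd = 38 - 3p and Qs = 6p - 20.
Setting them equal: 38 - 3p = 6p - 20 → 58 = 9p, so p = 58/9 ≈ 6.4444 and Q = 56/3 ≈ 18.6667.

6.44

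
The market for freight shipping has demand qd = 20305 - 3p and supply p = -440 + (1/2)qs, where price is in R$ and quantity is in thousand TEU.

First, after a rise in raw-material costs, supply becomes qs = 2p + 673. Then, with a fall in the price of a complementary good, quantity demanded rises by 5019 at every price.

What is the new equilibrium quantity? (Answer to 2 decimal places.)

10533.40

Original equilibrium: 20305 - 3p = 2p + 880 gives 19425 = 5p, so p = 3885 and q = 8650.
The new curves are qd = 25324 - 3p (demand) and qs = 2p + 673 (supply).
Equate the new curves: 25324 - 3p = 2p + 673, giving 24651 = 5p, p = 4930.2, q = 10533.4.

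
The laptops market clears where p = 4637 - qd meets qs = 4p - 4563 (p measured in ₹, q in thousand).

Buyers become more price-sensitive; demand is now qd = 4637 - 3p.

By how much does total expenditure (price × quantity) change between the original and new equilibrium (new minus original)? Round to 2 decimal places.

Solve the original market: 4637 - p = 4p - 4563, hence p = 1840 and q = 2797.
The new curves are qd = 4637 - 3p (demand) and qs = 4p - 4563 (supply).
New equilibrium: 4637 - 3p = 4p - 4563 ⇒ 9200 = 7p ⇒ p = 9200/7 ≈ 1314.2857, q = 4859/7 ≈ 694.1429.
Expenditure moves from 1840×2797 = 5146480 to 1314.2857×694.1429 = 912302.0408; change = -4234177.96.

-4234177.96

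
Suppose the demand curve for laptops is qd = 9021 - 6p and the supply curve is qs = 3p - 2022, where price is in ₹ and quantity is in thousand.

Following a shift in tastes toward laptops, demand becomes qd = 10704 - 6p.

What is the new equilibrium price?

1414

Initially, 9021 - 6p = 3p - 2022, so 11043 = 9p and p = 1227, q = 1659.
The shock moves the curves to qd = 10704 - 6p and qs = 3p - 2022.
Setting them equal: 10704 - 6p = 3p - 2022 → 12726 = 9p, so p = 1414 and q = 2220.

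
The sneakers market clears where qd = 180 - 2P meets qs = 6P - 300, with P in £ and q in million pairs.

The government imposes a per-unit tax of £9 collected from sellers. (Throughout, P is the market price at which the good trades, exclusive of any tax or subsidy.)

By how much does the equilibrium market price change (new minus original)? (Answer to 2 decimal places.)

+6.75

Initially, 180 - 2P = 6P - 300, so 480 = 8P and P = 60, q = 60.
Since sellers keep the price net of the tax, the effective supply curve becomes qs = 6P - 354.
Clearing the new market: 180 - 2P = 6P - 354, so P = 66.75 and q = 46.5.
ΔP = 66.75 − 60 = +6.75.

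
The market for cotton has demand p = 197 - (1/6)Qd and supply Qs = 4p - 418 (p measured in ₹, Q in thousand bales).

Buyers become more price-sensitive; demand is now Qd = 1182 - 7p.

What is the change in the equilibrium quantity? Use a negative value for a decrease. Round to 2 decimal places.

Initially, 1182 - 6p = 4p - 418, so 1600 = 10p and p = 160, Q = 222.
With the change applied: demand Qd = 1182 - 7p, supply Qs = 4p - 418.
Equate the new curves: 1182 - 7p = 4p - 418, giving 1600 = 11p, p = 1600/11 ≈ 145.4545, Q = 1802/11 ≈ 163.8182.
ΔQ = 163.8182 − 222 = -58.18.

-58.18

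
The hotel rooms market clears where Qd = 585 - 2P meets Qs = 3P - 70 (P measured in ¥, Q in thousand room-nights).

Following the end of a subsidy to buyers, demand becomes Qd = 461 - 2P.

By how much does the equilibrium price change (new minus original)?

-24.8

Initially, 585 - 2P = 3P - 70, so 655 = 5P and P = 131, Q = 323.
The new curves are Qd = 461 - 2P (demand) and Qs = 3P - 70 (supply).
Setting them equal: 461 - 2P = 3P - 70 → 531 = 5P, so P = 106.2 and Q = 248.6.
ΔP = 106.2 − 131 = -24.8.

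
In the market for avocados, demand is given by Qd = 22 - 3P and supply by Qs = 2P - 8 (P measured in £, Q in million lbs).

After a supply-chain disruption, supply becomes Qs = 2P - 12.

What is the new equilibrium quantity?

Original equilibrium: 22 - 3P = 2P - 8 gives 30 = 5P, so P = 6 and Q = 4.
The new curves are Qd = 22 - 3P (demand) and Qs = 2P - 12 (supply).
Equate the new curves: 22 - 3P = 2P - 12, giving 34 = 5P, P = 6.8, Q = 1.6.

1.6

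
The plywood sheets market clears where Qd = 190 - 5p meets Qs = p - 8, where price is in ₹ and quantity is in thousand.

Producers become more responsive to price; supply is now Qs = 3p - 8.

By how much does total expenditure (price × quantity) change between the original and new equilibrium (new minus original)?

+814.6875

Original equilibrium: 190 - 5p = p - 8 gives 198 = 6p, so p = 33 and Q = 25.
The shock moves the curves to Qd = 190 - 5p and Qs = 3p - 8.
Clearing the new market: 190 - 5p = 3p - 8, so p = 24.75 and Q = 66.25.
Expenditure moves from 33×25 = 825 to 24.75×66.25 = 1639.6875; change = +814.6875.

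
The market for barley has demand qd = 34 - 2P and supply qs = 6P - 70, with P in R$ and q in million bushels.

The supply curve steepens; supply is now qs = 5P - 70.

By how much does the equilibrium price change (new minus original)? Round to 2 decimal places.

Solve the original market: 34 - 2P = 6P - 70, hence P = 13 and q = 8.
The shock moves the curves to qd = 34 - 2P and qs = 5P - 70.
Clearing the new market: 34 - 2P = 5P - 70, so P = 104/7 ≈ 14.8571 and q = 30/7 ≈ 4.2857.
ΔP = 14.8571 − 13 = +1.86.

+1.86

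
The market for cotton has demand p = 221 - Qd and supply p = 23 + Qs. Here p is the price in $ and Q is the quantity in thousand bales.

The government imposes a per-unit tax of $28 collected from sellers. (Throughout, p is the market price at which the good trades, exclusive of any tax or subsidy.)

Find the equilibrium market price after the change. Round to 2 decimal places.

136.00

Original equilibrium: 221 - p = p - 23 gives 244 = 2p, so p = 122 and Q = 99.
Since sellers keep the price net of the tax, the effective supply curve becomes Qs = p - 51.
Equate the new curves: 221 - p = p - 51, giving 272 = 2p, p = 136, Q = 85.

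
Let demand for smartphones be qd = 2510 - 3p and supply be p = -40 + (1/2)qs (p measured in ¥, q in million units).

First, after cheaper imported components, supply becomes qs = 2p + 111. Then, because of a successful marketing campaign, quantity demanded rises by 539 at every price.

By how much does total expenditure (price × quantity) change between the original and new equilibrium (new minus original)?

+244499.12

Before the shock: 2510 - 3p = 2p + 80 ⇒ 2430 = 5p ⇒ p = 486, q = 1052.
The shock moves the curves to qd = 3049 - 3p and qs = 2p + 111.
Setting them equal: 3049 - 3p = 2p + 111 → 2938 = 5p, so p = 587.6 and q = 1286.2.
Expenditure moves from 486×1052 = 511272 to 587.6×1286.2 = 755771.12; change = +244499.12.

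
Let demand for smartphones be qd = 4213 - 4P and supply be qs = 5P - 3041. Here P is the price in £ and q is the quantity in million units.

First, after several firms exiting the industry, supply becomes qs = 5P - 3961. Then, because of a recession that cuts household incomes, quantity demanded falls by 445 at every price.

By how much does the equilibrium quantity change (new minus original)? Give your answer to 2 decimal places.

Solve the original market: 4213 - 4P = 5P - 3041, hence P = 806 and q = 989.
The new curves are qd = 3768 - 4P (demand) and qs = 5P - 3961 (supply).
Equate the new curves: 3768 - 4P = 5P - 3961, giving 7729 = 9P, P = 7729/9 ≈ 858.7778, q = 2996/9 ≈ 332.8889.
Δq = 332.8889 − 989 = -656.11.

-656.11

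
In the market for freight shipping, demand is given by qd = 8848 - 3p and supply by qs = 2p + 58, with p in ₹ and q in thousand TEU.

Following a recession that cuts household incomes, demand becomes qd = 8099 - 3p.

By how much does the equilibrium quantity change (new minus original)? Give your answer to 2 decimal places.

Before the shock: 8848 - 3p = 2p + 58 ⇒ 8790 = 5p ⇒ p = 1758, q = 3574.
The new curves are qd = 8099 - 3p (demand) and qs = 2p + 58 (supply).
Equate the new curves: 8099 - 3p = 2p + 58, giving 8041 = 5p, p = 1608.2, q = 3274.4.
Δq = 3274.4 − 3574 = -299.60.

-299.60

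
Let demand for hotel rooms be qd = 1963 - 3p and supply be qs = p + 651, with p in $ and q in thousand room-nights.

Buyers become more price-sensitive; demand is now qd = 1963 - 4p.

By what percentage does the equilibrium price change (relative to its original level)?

Solve the original market: 1963 - 3p = p + 651, hence p = 328 and q = 979.
The new curves are qd = 1963 - 4p (demand) and qs = p + 651 (supply).
Equate the new curves: 1963 - 4p = p + 651, giving 1312 = 5p, p = 262.4, q = 913.4.
%Δp = (262.4 − 328) / 328 × 100 = -20%.

-20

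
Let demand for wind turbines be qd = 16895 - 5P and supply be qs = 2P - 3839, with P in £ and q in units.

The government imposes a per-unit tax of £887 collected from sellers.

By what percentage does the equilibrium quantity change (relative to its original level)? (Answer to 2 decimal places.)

-60.77

Solve the original market: 16895 - 5P = 2P - 3839, hence P = 2962 and q = 2085.
Since sellers keep the price net of the tax, the effective supply curve becomes qs = 2P - 5613.
Equate the new curves: 16895 - 5P = 2P - 5613, giving 22508 = 7P, P = 22508/7 ≈ 3215.4286, q = 5725/7 ≈ 817.8571.
%Δq = (817.8571 − 2085) / 2085 × 100 = -60.77%.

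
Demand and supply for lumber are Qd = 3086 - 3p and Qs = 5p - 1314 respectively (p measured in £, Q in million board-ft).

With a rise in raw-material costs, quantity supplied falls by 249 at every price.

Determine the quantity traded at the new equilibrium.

1342.625

Initially, 3086 - 3p = 5p - 1314, so 4400 = 8p and p = 550, Q = 1436.
The new curves are Qd = 3086 - 3p (demand) and Qs = 5p - 1563 (supply).
Equate the new curves: 3086 - 3p = 5p - 1563, giving 4649 = 8p, p = 581.125, Q = 1342.625.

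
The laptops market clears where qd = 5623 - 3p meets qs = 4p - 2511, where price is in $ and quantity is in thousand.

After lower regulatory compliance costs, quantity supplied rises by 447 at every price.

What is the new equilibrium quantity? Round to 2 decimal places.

2328.57

Before the shock: 5623 - 3p = 4p - 2511 ⇒ 8134 = 7p ⇒ p = 1162, q = 2137.
After the shift, demand is qd = 5623 - 3p and supply is qs = 4p - 2064.
Setting them equal: 5623 - 3p = 4p - 2064 → 7687 = 7p, so p = 7687/7 ≈ 1098.1429 and q = 16300/7 ≈ 2328.5714.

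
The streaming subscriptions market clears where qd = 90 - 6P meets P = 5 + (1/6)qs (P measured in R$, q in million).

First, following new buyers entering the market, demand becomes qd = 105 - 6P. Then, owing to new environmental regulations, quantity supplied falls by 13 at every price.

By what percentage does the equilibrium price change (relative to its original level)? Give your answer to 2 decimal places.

+23.33

Before the shock: 90 - 6P = 6P - 30 ⇒ 120 = 12P ⇒ P = 10, q = 30.
With the change applied: demand qd = 105 - 6P, supply qs = 6P - 43.
Equate the new curves: 105 - 6P = 6P - 43, giving 148 = 12P, P = 37/3 ≈ 12.3333, q = 31.
%ΔP = (12.3333 − 10) / 10 × 100 = +23.33%.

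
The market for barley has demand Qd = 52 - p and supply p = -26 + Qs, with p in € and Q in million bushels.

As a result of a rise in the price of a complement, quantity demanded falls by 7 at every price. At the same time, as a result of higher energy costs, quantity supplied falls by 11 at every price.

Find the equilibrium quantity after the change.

Initially, 52 - p = p + 26, so 26 = 2p and p = 13, Q = 39.
The shock moves the curves to Qd = 45 - p and Qs = p + 15.
New equilibrium: 45 - p = p + 15 ⇒ 30 = 2p ⇒ p = 15, Q = 30.

30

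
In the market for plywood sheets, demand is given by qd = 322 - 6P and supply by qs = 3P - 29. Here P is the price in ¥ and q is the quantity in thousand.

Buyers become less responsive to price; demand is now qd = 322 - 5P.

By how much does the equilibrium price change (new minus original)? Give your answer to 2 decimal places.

+4.88

Before the shock: 322 - 6P = 3P - 29 ⇒ 351 = 9P ⇒ P = 39, q = 88.
The shock moves the curves to qd = 322 - 5P and qs = 3P - 29.
Clearing the new market: 322 - 5P = 3P - 29, so P = 43.875 and q = 102.625.
ΔP = 43.875 − 39 = +4.88.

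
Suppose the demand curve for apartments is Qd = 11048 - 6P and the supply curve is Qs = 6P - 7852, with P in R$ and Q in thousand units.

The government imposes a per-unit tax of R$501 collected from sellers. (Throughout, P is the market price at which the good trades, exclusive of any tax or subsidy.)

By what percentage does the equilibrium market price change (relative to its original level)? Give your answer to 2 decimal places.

+15.90

Before the shock: 11048 - 6P = 6P - 7852 ⇒ 18900 = 12P ⇒ P = 1575, Q = 1598.
Since sellers keep the price net of the tax, the effective supply curve becomes Qs = 6P - 10858.
New equilibrium: 11048 - 6P = 6P - 10858 ⇒ 21906 = 12P ⇒ P = 1825.5, Q = 95.
%ΔP = (1825.5 − 1575) / 1575 × 100 = +15.90%.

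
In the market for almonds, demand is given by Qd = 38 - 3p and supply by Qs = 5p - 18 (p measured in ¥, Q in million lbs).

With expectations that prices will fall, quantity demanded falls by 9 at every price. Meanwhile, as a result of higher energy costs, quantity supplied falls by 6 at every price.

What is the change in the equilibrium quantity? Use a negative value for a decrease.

-7.875

Initially, 38 - 3p = 5p - 18, so 56 = 8p and p = 7, Q = 17.
The shock moves the curves to Qd = 29 - 3p and Qs = 5p - 24.
New equilibrium: 29 - 3p = 5p - 24 ⇒ 53 = 8p ⇒ p = 6.625, Q = 9.125.
ΔQ = 9.125 − 17 = -7.875.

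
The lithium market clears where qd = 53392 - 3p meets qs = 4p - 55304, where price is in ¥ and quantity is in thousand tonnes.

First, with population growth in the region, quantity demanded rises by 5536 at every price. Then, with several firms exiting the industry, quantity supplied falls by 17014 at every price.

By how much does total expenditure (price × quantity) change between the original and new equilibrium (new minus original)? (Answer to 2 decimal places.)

Before the shock: 53392 - 3p = 4p - 55304 ⇒ 108696 = 7p ⇒ p = 15528, q = 6808.
The new curves are qd = 58928 - 3p (demand) and qs = 4p - 72318 (supply).
Equate the new curves: 58928 - 3p = 4p - 72318, giving 131246 = 7p, p = 131246/7 ≈ 18749.4286, q = 18758/7 ≈ 2679.7143.
Expenditure moves from 15528×6808 = 105714624 to 18749.4286×2679.7143 = 50243111.5918; change = -55471512.41.

-55471512.41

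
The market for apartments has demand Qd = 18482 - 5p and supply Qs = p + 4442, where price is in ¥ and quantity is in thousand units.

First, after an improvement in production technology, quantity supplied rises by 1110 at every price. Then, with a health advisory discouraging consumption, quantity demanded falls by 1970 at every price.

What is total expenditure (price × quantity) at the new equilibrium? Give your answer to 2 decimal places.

Original equilibrium: 18482 - 5p = p + 4442 gives 14040 = 6p, so p = 2340 and Q = 6782.
The shock moves the curves to Qd = 16512 - 5p and Qs = p + 5552.
Equate the new curves: 16512 - 5p = p + 5552, giving 10960 = 6p, p = 5480/3 ≈ 1826.6667, Q = 22136/3 ≈ 7378.6667.
New expenditure = 1826.6667 × 7378.6667 = 13478364.44.

13478364.44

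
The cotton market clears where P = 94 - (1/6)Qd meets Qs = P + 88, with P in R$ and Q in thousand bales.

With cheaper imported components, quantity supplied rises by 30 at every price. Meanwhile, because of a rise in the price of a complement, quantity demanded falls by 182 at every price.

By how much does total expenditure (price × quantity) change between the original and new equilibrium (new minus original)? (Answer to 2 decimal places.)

Original equilibrium: 564 - 6P = P + 88 gives 476 = 7P, so P = 68 and Q = 156.
The new curves are Qd = 382 - 6P (demand) and Qs = P + 118 (supply).
Setting them equal: 382 - 6P = P + 118 → 264 = 7P, so P = 264/7 ≈ 37.7143 and Q = 1090/7 ≈ 155.7143.
Expenditure moves from 68×156 = 10608 to 37.7143×155.7143 = 5872.6531; change = -4735.35.

-4735.35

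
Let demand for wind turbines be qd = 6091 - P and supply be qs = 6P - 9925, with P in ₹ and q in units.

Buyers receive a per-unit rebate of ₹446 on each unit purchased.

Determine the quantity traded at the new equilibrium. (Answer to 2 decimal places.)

4185.29

Solve the original market: 6091 - P = 6P - 9925, hence P = 2288 and q = 3803.
Since buyers' out-of-pocket price is the market price minus the rebate, the effective demand curve becomes qd = 6537 - P.
Equate the new curves: 6537 - P = 6P - 9925, giving 16462 = 7P, P = 16462/7 ≈ 2351.7143, q = 29297/7 ≈ 4185.2857.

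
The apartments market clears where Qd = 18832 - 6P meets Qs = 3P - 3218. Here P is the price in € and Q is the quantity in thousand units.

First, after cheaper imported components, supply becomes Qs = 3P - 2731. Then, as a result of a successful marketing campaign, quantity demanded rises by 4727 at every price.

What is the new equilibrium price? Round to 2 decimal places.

Initially, 18832 - 6P = 3P - 3218, so 22050 = 9P and P = 2450, Q = 4132.
The shock moves the curves to Qd = 23559 - 6P and Qs = 3P - 2731.
New equilibrium: 23559 - 6P = 3P - 2731 ⇒ 26290 = 9P ⇒ P = 26290/9 ≈ 2921.1111, Q = 18097/3 ≈ 6032.3333.

2921.11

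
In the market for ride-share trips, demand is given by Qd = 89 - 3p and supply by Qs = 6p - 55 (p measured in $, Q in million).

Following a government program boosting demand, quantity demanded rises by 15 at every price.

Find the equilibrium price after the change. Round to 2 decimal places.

Original equilibrium: 89 - 3p = 6p - 55 gives 144 = 9p, so p = 16 and Q = 41.
After the shift, demand is Qd = 104 - 3p and supply is Qs = 6p - 55.
New equilibrium: 104 - 3p = 6p - 55 ⇒ 159 = 9p ⇒ p = 53/3 ≈ 17.6667, Q = 51.

17.67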